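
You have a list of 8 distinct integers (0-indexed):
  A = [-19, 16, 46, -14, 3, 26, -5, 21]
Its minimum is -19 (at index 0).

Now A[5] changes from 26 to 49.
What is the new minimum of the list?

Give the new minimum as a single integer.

Answer: -19

Derivation:
Old min = -19 (at index 0)
Change: A[5] 26 -> 49
Changed element was NOT the old min.
  New min = min(old_min, new_val) = min(-19, 49) = -19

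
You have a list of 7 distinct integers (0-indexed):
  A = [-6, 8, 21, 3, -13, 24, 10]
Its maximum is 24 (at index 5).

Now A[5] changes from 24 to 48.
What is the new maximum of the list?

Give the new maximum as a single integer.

Old max = 24 (at index 5)
Change: A[5] 24 -> 48
Changed element WAS the max -> may need rescan.
  Max of remaining elements: 21
  New max = max(48, 21) = 48

Answer: 48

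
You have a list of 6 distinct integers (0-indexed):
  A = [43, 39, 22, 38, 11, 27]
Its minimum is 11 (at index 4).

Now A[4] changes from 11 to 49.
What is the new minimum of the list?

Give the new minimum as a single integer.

Answer: 22

Derivation:
Old min = 11 (at index 4)
Change: A[4] 11 -> 49
Changed element WAS the min. Need to check: is 49 still <= all others?
  Min of remaining elements: 22
  New min = min(49, 22) = 22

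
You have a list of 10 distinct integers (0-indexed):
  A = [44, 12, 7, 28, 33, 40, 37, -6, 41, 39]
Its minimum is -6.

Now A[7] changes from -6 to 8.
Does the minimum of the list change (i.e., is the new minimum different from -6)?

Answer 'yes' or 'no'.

Answer: yes

Derivation:
Old min = -6
Change: A[7] -6 -> 8
Changed element was the min; new min must be rechecked.
New min = 7; changed? yes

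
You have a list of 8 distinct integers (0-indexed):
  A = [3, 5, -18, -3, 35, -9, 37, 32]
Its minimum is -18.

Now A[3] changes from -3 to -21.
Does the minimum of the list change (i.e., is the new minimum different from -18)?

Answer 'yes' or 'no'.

Old min = -18
Change: A[3] -3 -> -21
Changed element was NOT the min; min changes only if -21 < -18.
New min = -21; changed? yes

Answer: yes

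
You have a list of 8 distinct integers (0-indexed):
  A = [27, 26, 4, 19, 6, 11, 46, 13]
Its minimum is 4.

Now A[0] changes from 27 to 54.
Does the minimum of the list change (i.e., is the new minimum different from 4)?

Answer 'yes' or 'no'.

Old min = 4
Change: A[0] 27 -> 54
Changed element was NOT the min; min changes only if 54 < 4.
New min = 4; changed? no

Answer: no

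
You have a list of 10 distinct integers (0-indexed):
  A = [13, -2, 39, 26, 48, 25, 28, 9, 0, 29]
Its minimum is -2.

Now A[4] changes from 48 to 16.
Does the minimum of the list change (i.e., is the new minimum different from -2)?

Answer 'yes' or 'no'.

Old min = -2
Change: A[4] 48 -> 16
Changed element was NOT the min; min changes only if 16 < -2.
New min = -2; changed? no

Answer: no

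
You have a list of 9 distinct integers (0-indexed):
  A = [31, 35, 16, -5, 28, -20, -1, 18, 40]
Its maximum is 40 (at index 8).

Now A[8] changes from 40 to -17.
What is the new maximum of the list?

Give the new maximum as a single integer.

Old max = 40 (at index 8)
Change: A[8] 40 -> -17
Changed element WAS the max -> may need rescan.
  Max of remaining elements: 35
  New max = max(-17, 35) = 35

Answer: 35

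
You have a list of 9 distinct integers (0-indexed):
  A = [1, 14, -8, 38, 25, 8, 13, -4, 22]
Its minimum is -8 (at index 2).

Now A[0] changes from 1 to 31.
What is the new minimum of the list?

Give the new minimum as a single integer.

Old min = -8 (at index 2)
Change: A[0] 1 -> 31
Changed element was NOT the old min.
  New min = min(old_min, new_val) = min(-8, 31) = -8

Answer: -8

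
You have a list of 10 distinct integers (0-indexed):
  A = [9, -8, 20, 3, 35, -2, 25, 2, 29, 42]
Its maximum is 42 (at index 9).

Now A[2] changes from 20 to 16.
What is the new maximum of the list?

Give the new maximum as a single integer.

Answer: 42

Derivation:
Old max = 42 (at index 9)
Change: A[2] 20 -> 16
Changed element was NOT the old max.
  New max = max(old_max, new_val) = max(42, 16) = 42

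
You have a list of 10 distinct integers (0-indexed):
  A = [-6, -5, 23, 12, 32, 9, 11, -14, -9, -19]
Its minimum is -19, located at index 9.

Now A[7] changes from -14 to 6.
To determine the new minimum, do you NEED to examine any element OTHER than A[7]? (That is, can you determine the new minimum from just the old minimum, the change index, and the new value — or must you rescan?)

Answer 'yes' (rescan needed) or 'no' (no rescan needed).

Old min = -19 at index 9
Change at index 7: -14 -> 6
Index 7 was NOT the min. New min = min(-19, 6). No rescan of other elements needed.
Needs rescan: no

Answer: no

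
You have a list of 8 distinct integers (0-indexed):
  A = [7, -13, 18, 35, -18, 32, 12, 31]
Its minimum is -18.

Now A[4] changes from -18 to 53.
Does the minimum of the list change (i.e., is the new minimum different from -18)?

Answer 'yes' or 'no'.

Answer: yes

Derivation:
Old min = -18
Change: A[4] -18 -> 53
Changed element was the min; new min must be rechecked.
New min = -13; changed? yes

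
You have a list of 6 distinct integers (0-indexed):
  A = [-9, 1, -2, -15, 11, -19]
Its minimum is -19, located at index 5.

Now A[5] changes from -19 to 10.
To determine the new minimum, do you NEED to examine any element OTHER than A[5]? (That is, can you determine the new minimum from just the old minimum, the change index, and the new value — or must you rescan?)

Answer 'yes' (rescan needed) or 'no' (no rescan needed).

Old min = -19 at index 5
Change at index 5: -19 -> 10
Index 5 WAS the min and new value 10 > old min -19. Must rescan other elements to find the new min.
Needs rescan: yes

Answer: yes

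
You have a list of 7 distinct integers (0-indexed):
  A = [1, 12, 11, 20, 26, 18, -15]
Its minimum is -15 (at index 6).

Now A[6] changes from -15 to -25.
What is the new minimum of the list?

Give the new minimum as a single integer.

Old min = -15 (at index 6)
Change: A[6] -15 -> -25
Changed element WAS the min. Need to check: is -25 still <= all others?
  Min of remaining elements: 1
  New min = min(-25, 1) = -25

Answer: -25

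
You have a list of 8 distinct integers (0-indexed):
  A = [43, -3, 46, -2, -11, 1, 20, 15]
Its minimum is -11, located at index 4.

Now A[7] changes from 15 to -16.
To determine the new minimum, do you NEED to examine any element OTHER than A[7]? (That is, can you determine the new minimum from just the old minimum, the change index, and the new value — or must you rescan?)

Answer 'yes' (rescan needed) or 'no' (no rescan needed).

Answer: no

Derivation:
Old min = -11 at index 4
Change at index 7: 15 -> -16
Index 7 was NOT the min. New min = min(-11, -16). No rescan of other elements needed.
Needs rescan: no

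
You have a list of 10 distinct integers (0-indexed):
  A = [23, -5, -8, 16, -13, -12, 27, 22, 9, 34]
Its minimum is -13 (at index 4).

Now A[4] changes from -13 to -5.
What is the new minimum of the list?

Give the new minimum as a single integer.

Old min = -13 (at index 4)
Change: A[4] -13 -> -5
Changed element WAS the min. Need to check: is -5 still <= all others?
  Min of remaining elements: -12
  New min = min(-5, -12) = -12

Answer: -12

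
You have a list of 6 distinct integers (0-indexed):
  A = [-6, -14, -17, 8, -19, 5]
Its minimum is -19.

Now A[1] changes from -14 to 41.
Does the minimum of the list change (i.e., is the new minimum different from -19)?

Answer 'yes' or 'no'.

Answer: no

Derivation:
Old min = -19
Change: A[1] -14 -> 41
Changed element was NOT the min; min changes only if 41 < -19.
New min = -19; changed? no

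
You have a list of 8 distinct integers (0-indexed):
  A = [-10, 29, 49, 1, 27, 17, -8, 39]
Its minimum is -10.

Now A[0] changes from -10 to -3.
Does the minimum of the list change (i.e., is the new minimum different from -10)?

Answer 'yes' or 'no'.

Old min = -10
Change: A[0] -10 -> -3
Changed element was the min; new min must be rechecked.
New min = -8; changed? yes

Answer: yes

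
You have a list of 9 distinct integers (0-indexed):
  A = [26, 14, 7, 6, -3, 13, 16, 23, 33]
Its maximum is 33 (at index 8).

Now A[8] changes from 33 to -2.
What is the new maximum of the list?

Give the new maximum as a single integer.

Old max = 33 (at index 8)
Change: A[8] 33 -> -2
Changed element WAS the max -> may need rescan.
  Max of remaining elements: 26
  New max = max(-2, 26) = 26

Answer: 26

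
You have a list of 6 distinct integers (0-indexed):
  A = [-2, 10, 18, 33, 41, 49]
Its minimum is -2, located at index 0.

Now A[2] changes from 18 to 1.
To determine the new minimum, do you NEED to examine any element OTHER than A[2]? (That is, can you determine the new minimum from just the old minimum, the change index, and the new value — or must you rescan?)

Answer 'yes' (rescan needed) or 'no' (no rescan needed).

Old min = -2 at index 0
Change at index 2: 18 -> 1
Index 2 was NOT the min. New min = min(-2, 1). No rescan of other elements needed.
Needs rescan: no

Answer: no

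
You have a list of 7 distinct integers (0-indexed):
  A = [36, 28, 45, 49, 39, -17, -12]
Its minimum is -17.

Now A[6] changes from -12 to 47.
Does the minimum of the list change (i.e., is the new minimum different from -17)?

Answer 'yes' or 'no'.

Old min = -17
Change: A[6] -12 -> 47
Changed element was NOT the min; min changes only if 47 < -17.
New min = -17; changed? no

Answer: no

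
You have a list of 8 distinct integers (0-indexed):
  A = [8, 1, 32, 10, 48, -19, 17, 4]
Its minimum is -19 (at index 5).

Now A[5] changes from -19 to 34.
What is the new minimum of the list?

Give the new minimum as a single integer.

Old min = -19 (at index 5)
Change: A[5] -19 -> 34
Changed element WAS the min. Need to check: is 34 still <= all others?
  Min of remaining elements: 1
  New min = min(34, 1) = 1

Answer: 1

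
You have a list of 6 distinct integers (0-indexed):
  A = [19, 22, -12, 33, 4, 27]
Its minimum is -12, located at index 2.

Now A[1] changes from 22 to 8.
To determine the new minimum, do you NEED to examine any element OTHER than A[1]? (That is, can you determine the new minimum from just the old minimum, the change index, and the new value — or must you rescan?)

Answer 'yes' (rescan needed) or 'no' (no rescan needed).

Old min = -12 at index 2
Change at index 1: 22 -> 8
Index 1 was NOT the min. New min = min(-12, 8). No rescan of other elements needed.
Needs rescan: no

Answer: no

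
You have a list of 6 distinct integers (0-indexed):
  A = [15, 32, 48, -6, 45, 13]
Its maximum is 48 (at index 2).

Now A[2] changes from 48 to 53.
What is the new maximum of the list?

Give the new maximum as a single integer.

Old max = 48 (at index 2)
Change: A[2] 48 -> 53
Changed element WAS the max -> may need rescan.
  Max of remaining elements: 45
  New max = max(53, 45) = 53

Answer: 53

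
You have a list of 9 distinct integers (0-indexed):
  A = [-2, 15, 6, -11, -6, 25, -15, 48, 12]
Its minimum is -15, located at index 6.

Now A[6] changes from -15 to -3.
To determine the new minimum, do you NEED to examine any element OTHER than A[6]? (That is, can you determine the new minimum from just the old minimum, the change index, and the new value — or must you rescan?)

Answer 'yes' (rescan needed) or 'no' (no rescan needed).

Old min = -15 at index 6
Change at index 6: -15 -> -3
Index 6 WAS the min and new value -3 > old min -15. Must rescan other elements to find the new min.
Needs rescan: yes

Answer: yes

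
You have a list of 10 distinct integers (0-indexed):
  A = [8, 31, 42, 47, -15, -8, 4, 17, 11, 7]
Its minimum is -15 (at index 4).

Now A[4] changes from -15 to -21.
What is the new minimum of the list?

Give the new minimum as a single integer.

Answer: -21

Derivation:
Old min = -15 (at index 4)
Change: A[4] -15 -> -21
Changed element WAS the min. Need to check: is -21 still <= all others?
  Min of remaining elements: -8
  New min = min(-21, -8) = -21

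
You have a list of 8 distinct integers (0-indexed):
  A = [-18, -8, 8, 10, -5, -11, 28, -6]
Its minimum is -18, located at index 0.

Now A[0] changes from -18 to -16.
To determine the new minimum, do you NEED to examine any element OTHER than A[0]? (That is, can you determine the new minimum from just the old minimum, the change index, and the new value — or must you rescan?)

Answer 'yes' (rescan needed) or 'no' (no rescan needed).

Answer: yes

Derivation:
Old min = -18 at index 0
Change at index 0: -18 -> -16
Index 0 WAS the min and new value -16 > old min -18. Must rescan other elements to find the new min.
Needs rescan: yes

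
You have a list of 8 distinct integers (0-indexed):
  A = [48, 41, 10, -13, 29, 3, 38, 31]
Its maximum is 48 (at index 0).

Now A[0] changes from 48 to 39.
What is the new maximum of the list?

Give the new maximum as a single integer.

Answer: 41

Derivation:
Old max = 48 (at index 0)
Change: A[0] 48 -> 39
Changed element WAS the max -> may need rescan.
  Max of remaining elements: 41
  New max = max(39, 41) = 41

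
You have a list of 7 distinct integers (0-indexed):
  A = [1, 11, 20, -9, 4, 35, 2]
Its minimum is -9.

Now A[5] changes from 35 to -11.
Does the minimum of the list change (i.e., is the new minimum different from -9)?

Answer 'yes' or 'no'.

Old min = -9
Change: A[5] 35 -> -11
Changed element was NOT the min; min changes only if -11 < -9.
New min = -11; changed? yes

Answer: yes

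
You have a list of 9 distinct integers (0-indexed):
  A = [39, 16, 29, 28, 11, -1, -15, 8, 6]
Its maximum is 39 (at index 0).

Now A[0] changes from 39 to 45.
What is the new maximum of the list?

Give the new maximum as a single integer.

Old max = 39 (at index 0)
Change: A[0] 39 -> 45
Changed element WAS the max -> may need rescan.
  Max of remaining elements: 29
  New max = max(45, 29) = 45

Answer: 45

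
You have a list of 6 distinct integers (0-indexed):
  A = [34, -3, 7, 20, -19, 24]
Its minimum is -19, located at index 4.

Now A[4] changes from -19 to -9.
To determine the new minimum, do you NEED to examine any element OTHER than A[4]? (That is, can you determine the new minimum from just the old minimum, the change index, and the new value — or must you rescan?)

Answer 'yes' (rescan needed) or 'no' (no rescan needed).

Answer: yes

Derivation:
Old min = -19 at index 4
Change at index 4: -19 -> -9
Index 4 WAS the min and new value -9 > old min -19. Must rescan other elements to find the new min.
Needs rescan: yes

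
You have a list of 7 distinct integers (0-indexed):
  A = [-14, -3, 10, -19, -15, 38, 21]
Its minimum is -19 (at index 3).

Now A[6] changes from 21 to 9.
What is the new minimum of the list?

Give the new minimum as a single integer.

Old min = -19 (at index 3)
Change: A[6] 21 -> 9
Changed element was NOT the old min.
  New min = min(old_min, new_val) = min(-19, 9) = -19

Answer: -19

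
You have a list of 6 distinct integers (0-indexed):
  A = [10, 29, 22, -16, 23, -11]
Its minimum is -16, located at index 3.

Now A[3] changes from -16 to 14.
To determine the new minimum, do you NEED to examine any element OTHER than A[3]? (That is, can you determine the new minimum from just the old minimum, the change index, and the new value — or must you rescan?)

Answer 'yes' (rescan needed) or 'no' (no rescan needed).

Old min = -16 at index 3
Change at index 3: -16 -> 14
Index 3 WAS the min and new value 14 > old min -16. Must rescan other elements to find the new min.
Needs rescan: yes

Answer: yes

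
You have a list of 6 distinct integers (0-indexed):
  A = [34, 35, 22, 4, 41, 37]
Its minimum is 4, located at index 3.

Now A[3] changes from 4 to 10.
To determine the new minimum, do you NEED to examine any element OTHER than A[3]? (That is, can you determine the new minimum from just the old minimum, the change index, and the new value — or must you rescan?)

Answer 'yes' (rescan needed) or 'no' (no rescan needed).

Answer: yes

Derivation:
Old min = 4 at index 3
Change at index 3: 4 -> 10
Index 3 WAS the min and new value 10 > old min 4. Must rescan other elements to find the new min.
Needs rescan: yes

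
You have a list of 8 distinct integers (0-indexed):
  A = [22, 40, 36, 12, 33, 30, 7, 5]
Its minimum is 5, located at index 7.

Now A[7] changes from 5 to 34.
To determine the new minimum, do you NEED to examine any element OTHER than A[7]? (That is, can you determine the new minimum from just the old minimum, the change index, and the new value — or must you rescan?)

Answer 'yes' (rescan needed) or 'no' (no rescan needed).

Old min = 5 at index 7
Change at index 7: 5 -> 34
Index 7 WAS the min and new value 34 > old min 5. Must rescan other elements to find the new min.
Needs rescan: yes

Answer: yes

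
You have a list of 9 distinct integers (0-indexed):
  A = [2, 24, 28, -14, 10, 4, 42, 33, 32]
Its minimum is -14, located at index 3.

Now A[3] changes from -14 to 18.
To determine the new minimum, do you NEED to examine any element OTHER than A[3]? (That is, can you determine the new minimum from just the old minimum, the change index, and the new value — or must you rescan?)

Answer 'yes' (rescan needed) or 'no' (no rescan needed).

Old min = -14 at index 3
Change at index 3: -14 -> 18
Index 3 WAS the min and new value 18 > old min -14. Must rescan other elements to find the new min.
Needs rescan: yes

Answer: yes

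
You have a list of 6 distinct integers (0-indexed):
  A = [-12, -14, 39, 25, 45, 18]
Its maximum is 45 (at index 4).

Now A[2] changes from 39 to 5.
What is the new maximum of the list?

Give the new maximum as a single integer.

Answer: 45

Derivation:
Old max = 45 (at index 4)
Change: A[2] 39 -> 5
Changed element was NOT the old max.
  New max = max(old_max, new_val) = max(45, 5) = 45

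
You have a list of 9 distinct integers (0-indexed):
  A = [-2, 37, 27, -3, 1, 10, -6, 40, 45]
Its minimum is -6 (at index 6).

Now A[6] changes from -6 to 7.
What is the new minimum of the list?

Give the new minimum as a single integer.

Old min = -6 (at index 6)
Change: A[6] -6 -> 7
Changed element WAS the min. Need to check: is 7 still <= all others?
  Min of remaining elements: -3
  New min = min(7, -3) = -3

Answer: -3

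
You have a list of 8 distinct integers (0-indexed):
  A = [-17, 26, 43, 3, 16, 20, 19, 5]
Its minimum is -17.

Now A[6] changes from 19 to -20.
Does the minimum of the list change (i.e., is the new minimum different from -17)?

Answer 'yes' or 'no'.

Old min = -17
Change: A[6] 19 -> -20
Changed element was NOT the min; min changes only if -20 < -17.
New min = -20; changed? yes

Answer: yes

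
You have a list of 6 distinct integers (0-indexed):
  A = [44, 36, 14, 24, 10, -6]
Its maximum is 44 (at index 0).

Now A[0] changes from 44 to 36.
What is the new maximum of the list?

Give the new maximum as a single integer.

Old max = 44 (at index 0)
Change: A[0] 44 -> 36
Changed element WAS the max -> may need rescan.
  Max of remaining elements: 36
  New max = max(36, 36) = 36

Answer: 36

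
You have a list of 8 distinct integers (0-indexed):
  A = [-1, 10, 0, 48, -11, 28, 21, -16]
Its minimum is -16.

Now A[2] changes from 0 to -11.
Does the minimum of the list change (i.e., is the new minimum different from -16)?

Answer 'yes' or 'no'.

Answer: no

Derivation:
Old min = -16
Change: A[2] 0 -> -11
Changed element was NOT the min; min changes only if -11 < -16.
New min = -16; changed? no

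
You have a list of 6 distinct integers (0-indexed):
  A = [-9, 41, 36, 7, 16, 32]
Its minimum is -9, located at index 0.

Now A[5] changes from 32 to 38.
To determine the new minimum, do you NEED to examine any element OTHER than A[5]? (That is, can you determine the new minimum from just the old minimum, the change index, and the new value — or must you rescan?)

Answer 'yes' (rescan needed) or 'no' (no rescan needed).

Old min = -9 at index 0
Change at index 5: 32 -> 38
Index 5 was NOT the min. New min = min(-9, 38). No rescan of other elements needed.
Needs rescan: no

Answer: no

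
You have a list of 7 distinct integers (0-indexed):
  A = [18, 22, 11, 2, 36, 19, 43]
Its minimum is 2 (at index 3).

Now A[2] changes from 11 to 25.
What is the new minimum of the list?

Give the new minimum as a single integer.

Old min = 2 (at index 3)
Change: A[2] 11 -> 25
Changed element was NOT the old min.
  New min = min(old_min, new_val) = min(2, 25) = 2

Answer: 2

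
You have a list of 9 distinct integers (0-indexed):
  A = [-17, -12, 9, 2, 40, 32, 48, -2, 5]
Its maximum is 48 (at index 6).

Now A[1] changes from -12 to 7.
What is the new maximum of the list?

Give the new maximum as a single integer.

Answer: 48

Derivation:
Old max = 48 (at index 6)
Change: A[1] -12 -> 7
Changed element was NOT the old max.
  New max = max(old_max, new_val) = max(48, 7) = 48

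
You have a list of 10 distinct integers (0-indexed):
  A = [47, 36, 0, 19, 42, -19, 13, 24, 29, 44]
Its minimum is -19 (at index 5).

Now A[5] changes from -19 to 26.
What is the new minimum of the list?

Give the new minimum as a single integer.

Answer: 0

Derivation:
Old min = -19 (at index 5)
Change: A[5] -19 -> 26
Changed element WAS the min. Need to check: is 26 still <= all others?
  Min of remaining elements: 0
  New min = min(26, 0) = 0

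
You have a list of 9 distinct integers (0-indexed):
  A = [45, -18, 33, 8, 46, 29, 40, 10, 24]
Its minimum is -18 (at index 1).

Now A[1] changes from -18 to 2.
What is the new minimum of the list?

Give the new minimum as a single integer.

Answer: 2

Derivation:
Old min = -18 (at index 1)
Change: A[1] -18 -> 2
Changed element WAS the min. Need to check: is 2 still <= all others?
  Min of remaining elements: 8
  New min = min(2, 8) = 2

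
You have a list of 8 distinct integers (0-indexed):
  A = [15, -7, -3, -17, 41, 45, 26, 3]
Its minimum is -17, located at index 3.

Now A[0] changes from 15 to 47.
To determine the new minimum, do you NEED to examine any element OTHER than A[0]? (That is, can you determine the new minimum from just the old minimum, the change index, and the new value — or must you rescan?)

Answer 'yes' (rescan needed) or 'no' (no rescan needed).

Old min = -17 at index 3
Change at index 0: 15 -> 47
Index 0 was NOT the min. New min = min(-17, 47). No rescan of other elements needed.
Needs rescan: no

Answer: no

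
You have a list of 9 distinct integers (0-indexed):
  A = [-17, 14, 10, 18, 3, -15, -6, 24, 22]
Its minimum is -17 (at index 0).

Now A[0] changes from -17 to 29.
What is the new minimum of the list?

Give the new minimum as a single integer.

Old min = -17 (at index 0)
Change: A[0] -17 -> 29
Changed element WAS the min. Need to check: is 29 still <= all others?
  Min of remaining elements: -15
  New min = min(29, -15) = -15

Answer: -15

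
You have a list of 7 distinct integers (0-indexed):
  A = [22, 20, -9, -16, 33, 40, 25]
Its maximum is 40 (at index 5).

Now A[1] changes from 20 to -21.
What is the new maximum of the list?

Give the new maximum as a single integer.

Answer: 40

Derivation:
Old max = 40 (at index 5)
Change: A[1] 20 -> -21
Changed element was NOT the old max.
  New max = max(old_max, new_val) = max(40, -21) = 40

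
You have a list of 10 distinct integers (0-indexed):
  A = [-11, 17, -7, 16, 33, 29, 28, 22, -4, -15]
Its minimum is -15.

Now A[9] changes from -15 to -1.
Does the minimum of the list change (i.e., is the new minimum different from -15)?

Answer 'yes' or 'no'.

Old min = -15
Change: A[9] -15 -> -1
Changed element was the min; new min must be rechecked.
New min = -11; changed? yes

Answer: yes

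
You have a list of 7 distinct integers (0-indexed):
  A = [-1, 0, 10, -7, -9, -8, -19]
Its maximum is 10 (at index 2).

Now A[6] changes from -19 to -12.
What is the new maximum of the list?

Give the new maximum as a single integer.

Answer: 10

Derivation:
Old max = 10 (at index 2)
Change: A[6] -19 -> -12
Changed element was NOT the old max.
  New max = max(old_max, new_val) = max(10, -12) = 10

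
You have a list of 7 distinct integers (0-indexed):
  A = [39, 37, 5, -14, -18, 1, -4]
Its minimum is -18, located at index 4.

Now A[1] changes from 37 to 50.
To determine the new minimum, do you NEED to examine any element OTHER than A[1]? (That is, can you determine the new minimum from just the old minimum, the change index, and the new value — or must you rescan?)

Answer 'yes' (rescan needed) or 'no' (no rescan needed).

Answer: no

Derivation:
Old min = -18 at index 4
Change at index 1: 37 -> 50
Index 1 was NOT the min. New min = min(-18, 50). No rescan of other elements needed.
Needs rescan: no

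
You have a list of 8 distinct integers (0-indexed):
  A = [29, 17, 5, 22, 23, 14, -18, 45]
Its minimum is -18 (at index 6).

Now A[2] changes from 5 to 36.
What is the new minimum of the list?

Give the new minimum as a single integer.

Answer: -18

Derivation:
Old min = -18 (at index 6)
Change: A[2] 5 -> 36
Changed element was NOT the old min.
  New min = min(old_min, new_val) = min(-18, 36) = -18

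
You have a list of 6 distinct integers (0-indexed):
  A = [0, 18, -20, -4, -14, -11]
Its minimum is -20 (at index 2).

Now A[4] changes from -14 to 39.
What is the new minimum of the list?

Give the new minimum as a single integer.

Old min = -20 (at index 2)
Change: A[4] -14 -> 39
Changed element was NOT the old min.
  New min = min(old_min, new_val) = min(-20, 39) = -20

Answer: -20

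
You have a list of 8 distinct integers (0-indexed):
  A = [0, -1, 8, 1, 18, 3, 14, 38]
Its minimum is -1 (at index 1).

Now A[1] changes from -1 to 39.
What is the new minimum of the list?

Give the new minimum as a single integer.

Answer: 0

Derivation:
Old min = -1 (at index 1)
Change: A[1] -1 -> 39
Changed element WAS the min. Need to check: is 39 still <= all others?
  Min of remaining elements: 0
  New min = min(39, 0) = 0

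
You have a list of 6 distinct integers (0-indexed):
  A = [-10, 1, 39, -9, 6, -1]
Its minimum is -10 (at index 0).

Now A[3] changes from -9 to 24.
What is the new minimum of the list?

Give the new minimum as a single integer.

Old min = -10 (at index 0)
Change: A[3] -9 -> 24
Changed element was NOT the old min.
  New min = min(old_min, new_val) = min(-10, 24) = -10

Answer: -10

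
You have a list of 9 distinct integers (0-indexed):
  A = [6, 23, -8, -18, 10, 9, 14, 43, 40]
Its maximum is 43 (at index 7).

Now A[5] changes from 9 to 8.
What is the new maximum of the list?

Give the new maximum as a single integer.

Answer: 43

Derivation:
Old max = 43 (at index 7)
Change: A[5] 9 -> 8
Changed element was NOT the old max.
  New max = max(old_max, new_val) = max(43, 8) = 43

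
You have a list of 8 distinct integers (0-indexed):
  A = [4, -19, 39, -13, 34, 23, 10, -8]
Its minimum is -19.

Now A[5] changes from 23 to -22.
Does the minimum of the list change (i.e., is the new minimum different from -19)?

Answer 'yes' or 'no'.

Answer: yes

Derivation:
Old min = -19
Change: A[5] 23 -> -22
Changed element was NOT the min; min changes only if -22 < -19.
New min = -22; changed? yes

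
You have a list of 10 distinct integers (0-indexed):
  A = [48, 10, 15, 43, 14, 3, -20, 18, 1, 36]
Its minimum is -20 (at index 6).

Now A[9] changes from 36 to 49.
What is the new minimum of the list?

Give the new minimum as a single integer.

Answer: -20

Derivation:
Old min = -20 (at index 6)
Change: A[9] 36 -> 49
Changed element was NOT the old min.
  New min = min(old_min, new_val) = min(-20, 49) = -20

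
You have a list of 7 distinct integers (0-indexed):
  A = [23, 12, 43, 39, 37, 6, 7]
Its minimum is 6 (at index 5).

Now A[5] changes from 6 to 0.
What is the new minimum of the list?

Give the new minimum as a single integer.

Answer: 0

Derivation:
Old min = 6 (at index 5)
Change: A[5] 6 -> 0
Changed element WAS the min. Need to check: is 0 still <= all others?
  Min of remaining elements: 7
  New min = min(0, 7) = 0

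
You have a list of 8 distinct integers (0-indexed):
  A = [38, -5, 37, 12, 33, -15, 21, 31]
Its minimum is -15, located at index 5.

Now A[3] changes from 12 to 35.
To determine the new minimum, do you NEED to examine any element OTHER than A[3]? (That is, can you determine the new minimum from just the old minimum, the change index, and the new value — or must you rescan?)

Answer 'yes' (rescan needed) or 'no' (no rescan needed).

Old min = -15 at index 5
Change at index 3: 12 -> 35
Index 3 was NOT the min. New min = min(-15, 35). No rescan of other elements needed.
Needs rescan: no

Answer: no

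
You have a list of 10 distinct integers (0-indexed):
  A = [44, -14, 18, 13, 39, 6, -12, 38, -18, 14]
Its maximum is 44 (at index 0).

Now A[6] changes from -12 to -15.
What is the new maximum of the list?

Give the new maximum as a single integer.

Answer: 44

Derivation:
Old max = 44 (at index 0)
Change: A[6] -12 -> -15
Changed element was NOT the old max.
  New max = max(old_max, new_val) = max(44, -15) = 44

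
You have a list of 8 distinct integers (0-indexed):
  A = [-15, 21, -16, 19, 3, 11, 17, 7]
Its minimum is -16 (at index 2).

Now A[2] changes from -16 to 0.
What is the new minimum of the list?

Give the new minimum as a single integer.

Old min = -16 (at index 2)
Change: A[2] -16 -> 0
Changed element WAS the min. Need to check: is 0 still <= all others?
  Min of remaining elements: -15
  New min = min(0, -15) = -15

Answer: -15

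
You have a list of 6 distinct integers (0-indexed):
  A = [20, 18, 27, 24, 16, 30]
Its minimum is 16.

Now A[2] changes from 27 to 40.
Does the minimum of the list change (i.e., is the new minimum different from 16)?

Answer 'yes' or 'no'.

Old min = 16
Change: A[2] 27 -> 40
Changed element was NOT the min; min changes only if 40 < 16.
New min = 16; changed? no

Answer: no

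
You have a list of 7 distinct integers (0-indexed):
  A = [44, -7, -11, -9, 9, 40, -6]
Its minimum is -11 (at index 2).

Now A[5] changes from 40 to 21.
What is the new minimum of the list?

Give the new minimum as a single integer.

Old min = -11 (at index 2)
Change: A[5] 40 -> 21
Changed element was NOT the old min.
  New min = min(old_min, new_val) = min(-11, 21) = -11

Answer: -11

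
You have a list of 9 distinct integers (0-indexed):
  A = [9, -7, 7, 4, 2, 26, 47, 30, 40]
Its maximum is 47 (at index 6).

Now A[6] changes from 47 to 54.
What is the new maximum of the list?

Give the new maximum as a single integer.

Old max = 47 (at index 6)
Change: A[6] 47 -> 54
Changed element WAS the max -> may need rescan.
  Max of remaining elements: 40
  New max = max(54, 40) = 54

Answer: 54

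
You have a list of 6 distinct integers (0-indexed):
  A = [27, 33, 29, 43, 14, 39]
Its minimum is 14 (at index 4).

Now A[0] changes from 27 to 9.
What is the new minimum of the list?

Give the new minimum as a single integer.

Old min = 14 (at index 4)
Change: A[0] 27 -> 9
Changed element was NOT the old min.
  New min = min(old_min, new_val) = min(14, 9) = 9

Answer: 9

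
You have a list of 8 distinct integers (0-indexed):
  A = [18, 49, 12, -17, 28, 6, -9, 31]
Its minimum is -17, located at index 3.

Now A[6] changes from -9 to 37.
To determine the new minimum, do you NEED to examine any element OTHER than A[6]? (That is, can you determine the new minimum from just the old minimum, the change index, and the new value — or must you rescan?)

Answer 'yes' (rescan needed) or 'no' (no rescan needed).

Answer: no

Derivation:
Old min = -17 at index 3
Change at index 6: -9 -> 37
Index 6 was NOT the min. New min = min(-17, 37). No rescan of other elements needed.
Needs rescan: no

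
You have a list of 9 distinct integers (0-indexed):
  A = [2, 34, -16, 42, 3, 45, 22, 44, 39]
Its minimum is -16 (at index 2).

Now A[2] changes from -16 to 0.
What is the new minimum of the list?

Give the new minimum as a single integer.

Old min = -16 (at index 2)
Change: A[2] -16 -> 0
Changed element WAS the min. Need to check: is 0 still <= all others?
  Min of remaining elements: 2
  New min = min(0, 2) = 0

Answer: 0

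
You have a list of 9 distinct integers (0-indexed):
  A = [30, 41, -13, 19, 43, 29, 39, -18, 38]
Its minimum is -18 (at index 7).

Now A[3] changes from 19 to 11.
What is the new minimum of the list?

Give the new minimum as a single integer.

Answer: -18

Derivation:
Old min = -18 (at index 7)
Change: A[3] 19 -> 11
Changed element was NOT the old min.
  New min = min(old_min, new_val) = min(-18, 11) = -18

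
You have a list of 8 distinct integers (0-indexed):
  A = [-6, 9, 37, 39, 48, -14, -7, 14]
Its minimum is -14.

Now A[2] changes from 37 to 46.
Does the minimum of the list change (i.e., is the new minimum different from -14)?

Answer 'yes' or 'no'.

Old min = -14
Change: A[2] 37 -> 46
Changed element was NOT the min; min changes only if 46 < -14.
New min = -14; changed? no

Answer: no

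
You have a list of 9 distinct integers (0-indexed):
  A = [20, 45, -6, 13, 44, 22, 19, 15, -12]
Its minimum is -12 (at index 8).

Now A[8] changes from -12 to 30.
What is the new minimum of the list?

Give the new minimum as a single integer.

Old min = -12 (at index 8)
Change: A[8] -12 -> 30
Changed element WAS the min. Need to check: is 30 still <= all others?
  Min of remaining elements: -6
  New min = min(30, -6) = -6

Answer: -6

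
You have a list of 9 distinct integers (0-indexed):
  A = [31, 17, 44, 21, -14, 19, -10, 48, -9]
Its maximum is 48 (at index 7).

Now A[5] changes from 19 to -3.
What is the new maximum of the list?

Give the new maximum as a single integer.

Answer: 48

Derivation:
Old max = 48 (at index 7)
Change: A[5] 19 -> -3
Changed element was NOT the old max.
  New max = max(old_max, new_val) = max(48, -3) = 48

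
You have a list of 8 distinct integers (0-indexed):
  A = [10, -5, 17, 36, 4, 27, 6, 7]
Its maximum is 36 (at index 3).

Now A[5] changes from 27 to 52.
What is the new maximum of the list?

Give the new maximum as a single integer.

Answer: 52

Derivation:
Old max = 36 (at index 3)
Change: A[5] 27 -> 52
Changed element was NOT the old max.
  New max = max(old_max, new_val) = max(36, 52) = 52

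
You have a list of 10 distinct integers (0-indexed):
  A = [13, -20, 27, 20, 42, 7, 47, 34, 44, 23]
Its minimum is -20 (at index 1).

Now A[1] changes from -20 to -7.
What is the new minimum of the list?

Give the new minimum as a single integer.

Answer: -7

Derivation:
Old min = -20 (at index 1)
Change: A[1] -20 -> -7
Changed element WAS the min. Need to check: is -7 still <= all others?
  Min of remaining elements: 7
  New min = min(-7, 7) = -7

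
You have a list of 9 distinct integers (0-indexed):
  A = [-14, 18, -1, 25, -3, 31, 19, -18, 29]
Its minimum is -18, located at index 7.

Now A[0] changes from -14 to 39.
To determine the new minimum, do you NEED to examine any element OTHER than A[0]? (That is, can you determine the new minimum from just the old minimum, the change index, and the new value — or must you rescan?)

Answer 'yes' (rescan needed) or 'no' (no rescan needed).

Answer: no

Derivation:
Old min = -18 at index 7
Change at index 0: -14 -> 39
Index 0 was NOT the min. New min = min(-18, 39). No rescan of other elements needed.
Needs rescan: no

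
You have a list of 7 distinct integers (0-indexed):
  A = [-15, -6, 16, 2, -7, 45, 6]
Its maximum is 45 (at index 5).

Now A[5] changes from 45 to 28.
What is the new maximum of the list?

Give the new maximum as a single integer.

Old max = 45 (at index 5)
Change: A[5] 45 -> 28
Changed element WAS the max -> may need rescan.
  Max of remaining elements: 16
  New max = max(28, 16) = 28

Answer: 28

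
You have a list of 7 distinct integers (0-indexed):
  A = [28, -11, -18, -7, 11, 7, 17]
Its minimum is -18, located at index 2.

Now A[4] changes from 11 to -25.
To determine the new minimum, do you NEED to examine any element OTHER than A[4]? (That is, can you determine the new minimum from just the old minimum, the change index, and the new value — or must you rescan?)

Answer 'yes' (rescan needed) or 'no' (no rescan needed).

Answer: no

Derivation:
Old min = -18 at index 2
Change at index 4: 11 -> -25
Index 4 was NOT the min. New min = min(-18, -25). No rescan of other elements needed.
Needs rescan: no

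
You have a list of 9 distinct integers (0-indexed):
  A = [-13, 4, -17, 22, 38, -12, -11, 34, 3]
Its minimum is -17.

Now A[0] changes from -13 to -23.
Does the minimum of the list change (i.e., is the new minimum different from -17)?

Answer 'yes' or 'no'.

Old min = -17
Change: A[0] -13 -> -23
Changed element was NOT the min; min changes only if -23 < -17.
New min = -23; changed? yes

Answer: yes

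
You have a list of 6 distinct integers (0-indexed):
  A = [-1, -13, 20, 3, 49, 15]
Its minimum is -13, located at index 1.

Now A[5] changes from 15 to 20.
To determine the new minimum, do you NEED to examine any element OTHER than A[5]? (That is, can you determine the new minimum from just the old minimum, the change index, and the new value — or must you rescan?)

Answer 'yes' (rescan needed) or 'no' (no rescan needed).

Old min = -13 at index 1
Change at index 5: 15 -> 20
Index 5 was NOT the min. New min = min(-13, 20). No rescan of other elements needed.
Needs rescan: no

Answer: no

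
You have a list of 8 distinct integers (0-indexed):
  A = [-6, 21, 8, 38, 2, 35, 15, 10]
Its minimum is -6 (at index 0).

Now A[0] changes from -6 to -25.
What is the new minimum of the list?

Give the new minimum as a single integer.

Answer: -25

Derivation:
Old min = -6 (at index 0)
Change: A[0] -6 -> -25
Changed element WAS the min. Need to check: is -25 still <= all others?
  Min of remaining elements: 2
  New min = min(-25, 2) = -25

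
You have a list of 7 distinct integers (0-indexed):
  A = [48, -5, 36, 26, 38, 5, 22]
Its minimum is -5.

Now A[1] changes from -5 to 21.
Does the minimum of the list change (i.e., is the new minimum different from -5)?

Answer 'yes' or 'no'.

Answer: yes

Derivation:
Old min = -5
Change: A[1] -5 -> 21
Changed element was the min; new min must be rechecked.
New min = 5; changed? yes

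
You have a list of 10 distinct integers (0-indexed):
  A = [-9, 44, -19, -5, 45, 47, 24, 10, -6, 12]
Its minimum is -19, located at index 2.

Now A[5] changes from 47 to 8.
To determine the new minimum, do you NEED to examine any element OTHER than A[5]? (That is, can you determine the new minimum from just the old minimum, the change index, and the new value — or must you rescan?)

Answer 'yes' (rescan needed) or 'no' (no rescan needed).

Answer: no

Derivation:
Old min = -19 at index 2
Change at index 5: 47 -> 8
Index 5 was NOT the min. New min = min(-19, 8). No rescan of other elements needed.
Needs rescan: no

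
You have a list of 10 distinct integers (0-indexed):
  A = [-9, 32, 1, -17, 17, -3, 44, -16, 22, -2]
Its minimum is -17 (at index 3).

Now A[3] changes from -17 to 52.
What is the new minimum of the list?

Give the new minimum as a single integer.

Answer: -16

Derivation:
Old min = -17 (at index 3)
Change: A[3] -17 -> 52
Changed element WAS the min. Need to check: is 52 still <= all others?
  Min of remaining elements: -16
  New min = min(52, -16) = -16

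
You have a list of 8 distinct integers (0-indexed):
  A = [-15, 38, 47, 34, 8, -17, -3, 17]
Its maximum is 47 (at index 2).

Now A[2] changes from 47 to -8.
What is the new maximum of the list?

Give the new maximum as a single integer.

Answer: 38

Derivation:
Old max = 47 (at index 2)
Change: A[2] 47 -> -8
Changed element WAS the max -> may need rescan.
  Max of remaining elements: 38
  New max = max(-8, 38) = 38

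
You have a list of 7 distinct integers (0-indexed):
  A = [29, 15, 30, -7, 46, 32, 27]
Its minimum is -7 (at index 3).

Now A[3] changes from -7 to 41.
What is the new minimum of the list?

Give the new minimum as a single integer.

Old min = -7 (at index 3)
Change: A[3] -7 -> 41
Changed element WAS the min. Need to check: is 41 still <= all others?
  Min of remaining elements: 15
  New min = min(41, 15) = 15

Answer: 15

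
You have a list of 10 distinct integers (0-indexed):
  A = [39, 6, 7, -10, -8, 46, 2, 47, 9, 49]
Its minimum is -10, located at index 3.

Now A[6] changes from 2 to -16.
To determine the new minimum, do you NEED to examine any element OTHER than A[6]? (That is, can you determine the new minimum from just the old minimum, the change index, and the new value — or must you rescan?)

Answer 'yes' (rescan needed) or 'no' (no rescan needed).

Old min = -10 at index 3
Change at index 6: 2 -> -16
Index 6 was NOT the min. New min = min(-10, -16). No rescan of other elements needed.
Needs rescan: no

Answer: no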